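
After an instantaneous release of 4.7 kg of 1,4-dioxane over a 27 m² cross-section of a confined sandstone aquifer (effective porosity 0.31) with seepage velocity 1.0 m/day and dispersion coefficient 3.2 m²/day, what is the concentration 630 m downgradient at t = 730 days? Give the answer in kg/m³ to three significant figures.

0.00112 kg/m³

For an instantaneous plane source, C(x,t) = M/(n_e·A·√(4πDt)) · exp(−(x−vt)²/(4Dt)), with n_e·A the pore (flow) area.
Plume center vt = 1.0 × 730 = 730 m, so the well at 630 m is 100 m upgradient of the peak.
√(4πDt) = 171.3 m, giving peak height M/(n_e·A·√(4πDt)) = 4.7/(0.31 × 27 × 171.3) = 0.003278 kg/m³.
(x−vt)²/(4Dt) = (-100)²/(4 × 3.2 × 730) = 1.070; exp(−1.070) = 0.3430.
C = 0.003278 × 0.3430 = 0.00112 kg/m³.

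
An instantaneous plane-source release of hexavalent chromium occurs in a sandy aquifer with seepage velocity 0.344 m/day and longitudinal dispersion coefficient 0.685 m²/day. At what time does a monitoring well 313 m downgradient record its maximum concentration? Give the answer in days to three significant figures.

For the 1D instantaneous-source solution, setting ∂C/∂t = 0 at fixed x gives v²t² + 2Dt − x² = 0, so t = (√(D² + v²x²) − D)/v².
√(D² + v²x²) = √(0.685² + 0.344² × 313²) = 107.7; v² = 0.118336.
t = (107.7 − 0.685)/0.118336 = 904 days (vs. the pure-advection estimate x/v = 910 d).

904 days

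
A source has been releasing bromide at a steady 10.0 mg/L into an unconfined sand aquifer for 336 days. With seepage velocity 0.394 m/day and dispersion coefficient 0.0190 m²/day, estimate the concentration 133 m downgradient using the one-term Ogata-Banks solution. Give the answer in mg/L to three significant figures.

4.32 mg/L

For a continuous step input, C/C₀ ≈ ½·erfc((x−vt)/(2√(Dt))).
vt = 0.394 × 336 = 132.384 m and 2√(Dt) = 2√(0.0190 × 336) = 5.053 m.
Argument (x−vt)/(2√(Dt)) = (133 − 132.384)/5.053 = 0.1219; ½·erfc(0.1219) = 0.4316.
C = 10.0 × 0.4316 = 4.32 mg/L.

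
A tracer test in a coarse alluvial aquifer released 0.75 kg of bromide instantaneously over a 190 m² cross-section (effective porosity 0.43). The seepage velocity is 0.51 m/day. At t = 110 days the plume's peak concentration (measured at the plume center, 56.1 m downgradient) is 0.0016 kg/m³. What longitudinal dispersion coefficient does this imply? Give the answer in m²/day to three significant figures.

At the plume center C_max = M/(n_e·A·√(4πDt)), so D = M²/(4πt·(n_e·A·C_max)²).
n_e·A·C_max = 0.43 × 190 × 0.0016 = 0.1307 kg/m.
D = 0.75²/(4π × 110 × 0.1307²) = 0.0238 m²/day.

0.0238 m²/day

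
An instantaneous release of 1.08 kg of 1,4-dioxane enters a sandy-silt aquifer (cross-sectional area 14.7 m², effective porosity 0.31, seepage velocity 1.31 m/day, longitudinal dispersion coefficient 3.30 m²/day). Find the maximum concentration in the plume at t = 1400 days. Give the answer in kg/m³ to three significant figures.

0.000984 kg/m³

The peak of an instantaneous 1D plume sits at x = vt; there the Gaussian factor is 1 and C_max = M/(n_e·A·√(4πDt)), where n_e·A is the pore area the mass is dissolved in.
√(4πDt) = √(4π × 3.30 × 1400) = 240.9 m, so C_max = 1.08/(0.31 × 14.7 × 240.9) = 0.000984 kg/m³.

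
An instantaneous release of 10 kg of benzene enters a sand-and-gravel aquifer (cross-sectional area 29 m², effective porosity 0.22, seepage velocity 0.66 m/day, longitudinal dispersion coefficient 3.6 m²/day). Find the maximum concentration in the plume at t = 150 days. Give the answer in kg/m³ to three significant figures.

The peak of an instantaneous 1D plume sits at x = vt; there the Gaussian factor is 1 and C_max = M/(n_e·A·√(4πDt)), where n_e·A is the pore area the mass is dissolved in.
√(4πDt) = √(4π × 3.6 × 150) = 82.38 m, so C_max = 10/(0.22 × 29 × 82.38) = 0.0190 kg/m³.

0.0190 kg/m³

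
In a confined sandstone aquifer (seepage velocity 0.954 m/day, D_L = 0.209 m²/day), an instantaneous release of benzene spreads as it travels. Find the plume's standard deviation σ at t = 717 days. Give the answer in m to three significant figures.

17.3 m

Dispersive spreading gives a Gaussian with σ² = 2Dt; advection only shifts the center.
σ = √(2 × 0.209 × 717) = 17.3 m.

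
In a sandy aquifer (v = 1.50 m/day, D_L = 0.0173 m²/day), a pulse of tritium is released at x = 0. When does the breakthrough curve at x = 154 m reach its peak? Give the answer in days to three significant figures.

103 days

For the 1D instantaneous-source solution, setting ∂C/∂t = 0 at fixed x gives v²t² + 2Dt − x² = 0, so t = (√(D² + v²x²) − D)/v².
√(D² + v²x²) = √(0.0173² + 1.50² × 154²) = 231.0; v² = 2.25.
t = (231.0 − 0.0173)/2.25 = 103 days (vs. the pure-advection estimate x/v = 103 d).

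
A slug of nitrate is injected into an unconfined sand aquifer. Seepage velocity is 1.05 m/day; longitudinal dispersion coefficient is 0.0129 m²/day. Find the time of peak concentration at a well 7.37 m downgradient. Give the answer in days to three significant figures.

For the 1D instantaneous-source solution, setting ∂C/∂t = 0 at fixed x gives v²t² + 2Dt − x² = 0, so t = (√(D² + v²x²) − D)/v².
√(D² + v²x²) = √(0.0129² + 1.05² × 7.37²) = 7.739; v² = 1.1025.
t = (7.739 − 0.0129)/1.1025 = 7.01 days (vs. the pure-advection estimate x/v = 7.02 d).

7.01 days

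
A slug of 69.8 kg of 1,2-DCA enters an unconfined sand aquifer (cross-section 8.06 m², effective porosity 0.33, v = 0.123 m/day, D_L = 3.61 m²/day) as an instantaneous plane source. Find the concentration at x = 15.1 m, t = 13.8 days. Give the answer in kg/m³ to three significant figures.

For an instantaneous plane source, C(x,t) = M/(n_e·A·√(4πDt)) · exp(−(x−vt)²/(4Dt)), with n_e·A the pore (flow) area.
Plume center vt = 0.123 × 13.8 = 1.6974 m, so the well at 15.1 m is 13.4026 m downgradient of the peak.
√(4πDt) = 25.02 m, giving peak height M/(n_e·A·√(4πDt)) = 69.8/(0.33 × 8.06 × 25.02) = 1.049 kg/m³.
(x−vt)²/(4Dt) = (13.4026)²/(4 × 3.61 × 13.8) = 0.9014; exp(−0.9014) = 0.4060.
C = 1.049 × 0.4060 = 0.426 kg/m³.

0.426 kg/m³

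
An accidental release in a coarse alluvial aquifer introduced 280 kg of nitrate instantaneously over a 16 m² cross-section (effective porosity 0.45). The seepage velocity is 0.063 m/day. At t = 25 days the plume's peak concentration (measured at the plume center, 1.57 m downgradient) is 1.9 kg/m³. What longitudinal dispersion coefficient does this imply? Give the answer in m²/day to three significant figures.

1.33 m²/day

At the plume center C_max = M/(n_e·A·√(4πDt)), so D = M²/(4πt·(n_e·A·C_max)²).
n_e·A·C_max = 0.45 × 16 × 1.9 = 13.68 kg/m.
D = 280²/(4π × 25 × 13.68²) = 1.33 m²/day.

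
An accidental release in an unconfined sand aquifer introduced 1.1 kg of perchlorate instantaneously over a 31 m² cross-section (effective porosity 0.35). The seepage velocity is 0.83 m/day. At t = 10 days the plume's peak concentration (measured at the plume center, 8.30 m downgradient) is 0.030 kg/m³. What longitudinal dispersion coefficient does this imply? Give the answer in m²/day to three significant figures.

0.0909 m²/day

At the plume center C_max = M/(n_e·A·√(4πDt)), so D = M²/(4πt·(n_e·A·C_max)²).
n_e·A·C_max = 0.35 × 31 × 0.030 = 0.3255 kg/m.
D = 1.1²/(4π × 10 × 0.3255²) = 0.0909 m²/day.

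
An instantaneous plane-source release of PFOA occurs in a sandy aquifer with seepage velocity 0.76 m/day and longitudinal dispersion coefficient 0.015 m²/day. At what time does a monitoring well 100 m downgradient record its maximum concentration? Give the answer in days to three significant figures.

132 days

For the 1D instantaneous-source solution, setting ∂C/∂t = 0 at fixed x gives v²t² + 2Dt − x² = 0, so t = (√(D² + v²x²) − D)/v².
√(D² + v²x²) = √(0.015² + 0.76² × 100²) = 76.00; v² = 0.5776.
t = (76.00 − 0.015)/0.5776 = 132 days (vs. the pure-advection estimate x/v = 132 d).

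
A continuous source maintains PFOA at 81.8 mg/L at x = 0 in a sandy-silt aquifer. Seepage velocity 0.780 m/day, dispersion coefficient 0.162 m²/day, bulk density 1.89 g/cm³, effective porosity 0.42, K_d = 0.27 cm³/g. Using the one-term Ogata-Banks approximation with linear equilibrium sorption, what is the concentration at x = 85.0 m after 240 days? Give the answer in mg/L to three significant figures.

Retardation factor R = 1 + ρ_b·K_d/n = 1 + 1.89 × 0.27/0.42 = 2.215.
Sorption retards both mechanisms: v_R = v/R = 0.3521 m/day, D_R = D/R = 0.07314 m²/day.
v_R·t = 0.3521 × 240 = 84.504 m; 2√(D_R t) = 8.379 m; argument = (85.0 − 84.504)/8.379 = 0.05920.
C = C₀ × ½·erfc(0.05920) = 81.8 × 0.4666 = 38.2 mg/L.

38.2 mg/L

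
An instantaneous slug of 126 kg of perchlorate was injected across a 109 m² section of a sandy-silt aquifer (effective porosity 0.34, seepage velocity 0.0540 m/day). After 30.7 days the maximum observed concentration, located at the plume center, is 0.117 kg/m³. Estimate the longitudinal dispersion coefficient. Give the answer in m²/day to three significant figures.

2.19 m²/day

At the plume center C_max = M/(n_e·A·√(4πDt)), so D = M²/(4πt·(n_e·A·C_max)²).
n_e·A·C_max = 0.34 × 109 × 0.117 = 4.336 kg/m.
D = 126²/(4π × 30.7 × 4.336²) = 2.19 m²/day.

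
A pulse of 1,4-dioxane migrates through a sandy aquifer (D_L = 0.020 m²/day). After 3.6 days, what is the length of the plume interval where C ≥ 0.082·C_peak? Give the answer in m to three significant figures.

1.70 m

The plume is Gaussian with σ = √(2Dt) = √(2 × 0.020 × 3.6) = 0.3795 m.
C/C_peak = exp(−Δx²/(2σ²)) = 0.082 ⇒ Δx = σ·√(−2 ln 0.082) = 0.3795 × 2.237 = 0.8489 m.
Width = 2Δx = 1.70 m.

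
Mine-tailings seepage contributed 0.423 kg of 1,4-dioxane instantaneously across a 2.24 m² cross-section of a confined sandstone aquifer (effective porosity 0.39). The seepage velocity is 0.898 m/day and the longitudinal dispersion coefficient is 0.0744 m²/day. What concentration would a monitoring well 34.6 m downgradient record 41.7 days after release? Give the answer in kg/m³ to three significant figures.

0.0404 kg/m³

For an instantaneous plane source, C(x,t) = M/(n_e·A·√(4πDt)) · exp(−(x−vt)²/(4Dt)), with n_e·A the pore (flow) area.
Plume center vt = 0.898 × 41.7 = 37.4466 m, so the well at 34.6 m is 2.8466 m upgradient of the peak.
√(4πDt) = 6.244 m, giving peak height M/(n_e·A·√(4πDt)) = 0.423/(0.39 × 2.24 × 6.244) = 0.07755 kg/m³.
(x−vt)²/(4Dt) = (-2.8466)²/(4 × 0.0744 × 41.7) = 0.6530; exp(−0.6530) = 0.5205.
C = 0.07755 × 0.5205 = 0.0404 kg/m³.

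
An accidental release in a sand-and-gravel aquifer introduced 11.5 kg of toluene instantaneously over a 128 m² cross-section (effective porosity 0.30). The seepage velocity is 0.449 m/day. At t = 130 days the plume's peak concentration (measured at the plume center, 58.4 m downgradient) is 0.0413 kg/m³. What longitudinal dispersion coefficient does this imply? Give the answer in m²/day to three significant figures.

0.0322 m²/day

At the plume center C_max = M/(n_e·A·√(4πDt)), so D = M²/(4πt·(n_e·A·C_max)²).
n_e·A·C_max = 0.30 × 128 × 0.0413 = 1.586 kg/m.
D = 11.5²/(4π × 130 × 1.586²) = 0.0322 m²/day.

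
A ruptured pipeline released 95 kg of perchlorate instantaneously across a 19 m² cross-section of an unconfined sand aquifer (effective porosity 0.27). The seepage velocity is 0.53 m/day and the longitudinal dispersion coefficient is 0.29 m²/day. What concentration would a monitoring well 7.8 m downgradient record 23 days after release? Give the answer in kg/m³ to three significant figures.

For an instantaneous plane source, C(x,t) = M/(n_e·A·√(4πDt)) · exp(−(x−vt)²/(4Dt)), with n_e·A the pore (flow) area.
Plume center vt = 0.53 × 23 = 12.19 m, so the well at 7.8 m is 4.39 m upgradient of the peak.
√(4πDt) = 9.155 m, giving peak height M/(n_e·A·√(4πDt)) = 95/(0.27 × 19 × 9.155) = 2.023 kg/m³.
(x−vt)²/(4Dt) = (-4.39)²/(4 × 0.29 × 23) = 0.7223; exp(−0.7223) = 0.4856.
C = 2.023 × 0.4856 = 0.982 kg/m³.

0.982 kg/m³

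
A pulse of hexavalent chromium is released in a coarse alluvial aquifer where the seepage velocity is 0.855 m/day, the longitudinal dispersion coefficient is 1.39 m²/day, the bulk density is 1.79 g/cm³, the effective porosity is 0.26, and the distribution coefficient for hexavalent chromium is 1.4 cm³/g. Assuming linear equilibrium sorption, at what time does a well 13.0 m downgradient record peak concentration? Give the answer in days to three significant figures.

Retardation factor R = 1 + ρ_b·K_d/n = 1 + 1.79 × 1.4/0.26 = 10.64.
Sorption retards both mechanisms: v_R = v/R = 0.08036 m/day, D_R = D/R = 0.1306 m²/day.
Peak time from v_R²t² + 2D_R t − x² = 0: t = (√(D_R² + v_R²x²) − D_R)/v_R².
√(D_R² + v_R²x²) = √(0.1306² + 0.08036² × 13.0²) = 1.053; v_R² = 0.006458.
t = (1.053 − 0.1306)/0.006458 = 143 days.

143 days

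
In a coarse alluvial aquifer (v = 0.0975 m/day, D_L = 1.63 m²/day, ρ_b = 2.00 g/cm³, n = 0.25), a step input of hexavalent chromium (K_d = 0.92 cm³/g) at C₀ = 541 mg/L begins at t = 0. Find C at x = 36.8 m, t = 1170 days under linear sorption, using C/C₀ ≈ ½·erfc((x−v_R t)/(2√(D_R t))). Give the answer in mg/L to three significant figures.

Retardation factor R = 1 + ρ_b·K_d/n = 1 + 2.00 × 0.92/0.25 = 8.360.
Sorption retards both mechanisms: v_R = v/R = 0.01166 m/day, D_R = D/R = 0.1950 m²/day.
v_R·t = 0.01166 × 1170 = 13.6422 m; 2√(D_R t) = 30.21 m; argument = (36.8 − 13.6422)/30.21 = 0.7666.
C = C₀ × ½·erfc(0.7666) = 541 × 0.1392 = 75.3 mg/L.

75.3 mg/L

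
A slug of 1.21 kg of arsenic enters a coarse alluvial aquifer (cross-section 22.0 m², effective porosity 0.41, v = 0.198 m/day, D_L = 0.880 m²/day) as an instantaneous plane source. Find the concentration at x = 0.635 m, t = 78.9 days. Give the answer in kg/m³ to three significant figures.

For an instantaneous plane source, C(x,t) = M/(n_e·A·√(4πDt)) · exp(−(x−vt)²/(4Dt)), with n_e·A the pore (flow) area.
Plume center vt = 0.198 × 78.9 = 15.6222 m, so the well at 0.635 m is 14.9872 m upgradient of the peak.
√(4πDt) = 29.54 m, giving peak height M/(n_e·A·√(4πDt)) = 1.21/(0.41 × 22.0 × 29.54) = 0.004541 kg/m³.
(x−vt)²/(4Dt) = (-14.9872)²/(4 × 0.880 × 78.9) = 0.8088; exp(−0.8088) = 0.4454.
C = 0.004541 × 0.4454 = 0.00202 kg/m³.

0.00202 kg/m³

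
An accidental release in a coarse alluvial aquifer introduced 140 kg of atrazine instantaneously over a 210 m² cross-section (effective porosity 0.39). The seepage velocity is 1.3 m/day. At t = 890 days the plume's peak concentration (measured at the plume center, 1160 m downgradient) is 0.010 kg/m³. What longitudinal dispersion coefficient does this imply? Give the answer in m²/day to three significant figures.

At the plume center C_max = M/(n_e·A·√(4πDt)), so D = M²/(4πt·(n_e·A·C_max)²).
n_e·A·C_max = 0.39 × 210 × 0.010 = 0.8190 kg/m.
D = 140²/(4π × 890 × 0.8190²) = 2.61 m²/day.

2.61 m²/day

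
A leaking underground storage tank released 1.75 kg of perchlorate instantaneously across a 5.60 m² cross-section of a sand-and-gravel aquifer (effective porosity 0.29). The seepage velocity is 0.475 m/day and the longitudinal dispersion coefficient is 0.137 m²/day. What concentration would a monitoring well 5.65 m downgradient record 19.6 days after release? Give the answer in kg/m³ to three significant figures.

For an instantaneous plane source, C(x,t) = M/(n_e·A·√(4πDt)) · exp(−(x−vt)²/(4Dt)), with n_e·A the pore (flow) area.
Plume center vt = 0.475 × 19.6 = 9.31 m, so the well at 5.65 m is 3.66 m upgradient of the peak.
√(4πDt) = 5.809 m, giving peak height M/(n_e·A·√(4πDt)) = 1.75/(0.29 × 5.60 × 5.809) = 0.1855 kg/m³.
(x−vt)²/(4Dt) = (-3.66)²/(4 × 0.137 × 19.6) = 1.247; exp(−1.247) = 0.2874.
C = 0.1855 × 0.2874 = 0.0533 kg/m³.

0.0533 kg/m³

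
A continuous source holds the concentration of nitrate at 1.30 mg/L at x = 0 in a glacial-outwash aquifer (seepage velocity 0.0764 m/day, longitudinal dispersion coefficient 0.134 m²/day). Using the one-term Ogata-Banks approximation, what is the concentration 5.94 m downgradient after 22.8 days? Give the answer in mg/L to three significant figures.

0.0581 mg/L

For a continuous step input, C/C₀ ≈ ½·erfc((x−vt)/(2√(Dt))).
vt = 0.0764 × 22.8 = 1.74192 m and 2√(Dt) = 2√(0.134 × 22.8) = 3.496 m.
Argument (x−vt)/(2√(Dt)) = (5.94 − 1.74192)/3.496 = 1.201; ½·erfc(1.201) = 0.04471.
C = 1.30 × 0.04471 = 0.0581 mg/L.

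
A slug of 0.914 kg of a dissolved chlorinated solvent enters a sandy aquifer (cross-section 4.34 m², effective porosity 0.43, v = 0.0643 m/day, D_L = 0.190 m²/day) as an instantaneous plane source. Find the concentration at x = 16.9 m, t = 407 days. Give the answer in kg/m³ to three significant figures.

For an instantaneous plane source, C(x,t) = M/(n_e·A·√(4πDt)) · exp(−(x−vt)²/(4Dt)), with n_e·A the pore (flow) area.
Plume center vt = 0.0643 × 407 = 26.1701 m, so the well at 16.9 m is 9.2701 m upgradient of the peak.
√(4πDt) = 31.17 m, giving peak height M/(n_e·A·√(4πDt)) = 0.914/(0.43 × 4.34 × 31.17) = 0.01571 kg/m³.
(x−vt)²/(4Dt) = (-9.2701)²/(4 × 0.190 × 407) = 0.2778; exp(−0.2778) = 0.7574.
C = 0.01571 × 0.7574 = 0.0119 kg/m³.

0.0119 kg/m³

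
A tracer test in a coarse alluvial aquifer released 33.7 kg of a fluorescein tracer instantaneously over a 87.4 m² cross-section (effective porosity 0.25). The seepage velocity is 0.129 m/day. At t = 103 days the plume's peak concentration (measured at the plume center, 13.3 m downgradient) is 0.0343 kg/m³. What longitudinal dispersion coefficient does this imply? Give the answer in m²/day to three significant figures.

At the plume center C_max = M/(n_e·A·√(4πDt)), so D = M²/(4πt·(n_e·A·C_max)²).
n_e·A·C_max = 0.25 × 87.4 × 0.0343 = 0.7495 kg/m.
D = 33.7²/(4π × 103 × 0.7495²) = 1.56 m²/day.

1.56 m²/day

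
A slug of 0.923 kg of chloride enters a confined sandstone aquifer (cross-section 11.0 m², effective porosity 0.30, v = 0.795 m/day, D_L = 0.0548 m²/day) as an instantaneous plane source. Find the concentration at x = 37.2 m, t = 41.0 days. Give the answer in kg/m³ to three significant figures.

0.00497 kg/m³

For an instantaneous plane source, C(x,t) = M/(n_e·A·√(4πDt)) · exp(−(x−vt)²/(4Dt)), with n_e·A the pore (flow) area.
Plume center vt = 0.795 × 41.0 = 32.595 m, so the well at 37.2 m is 4.605 m downgradient of the peak.
√(4πDt) = 5.314 m, giving peak height M/(n_e·A·√(4πDt)) = 0.923/(0.30 × 11.0 × 5.314) = 0.05263 kg/m³.
(x−vt)²/(4Dt) = (4.605)²/(4 × 0.0548 × 41.0) = 2.360; exp(−2.360) = 0.09442.
C = 0.05263 × 0.09442 = 0.00497 kg/m³.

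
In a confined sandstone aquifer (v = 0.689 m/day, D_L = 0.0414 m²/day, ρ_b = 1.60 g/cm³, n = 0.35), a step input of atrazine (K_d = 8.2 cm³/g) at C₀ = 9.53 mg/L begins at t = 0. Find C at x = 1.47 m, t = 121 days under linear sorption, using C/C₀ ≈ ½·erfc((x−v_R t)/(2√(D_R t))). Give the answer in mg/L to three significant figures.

8.71 mg/L

Retardation factor R = 1 + ρ_b·K_d/n = 1 + 1.60 × 8.2/0.35 = 38.49.
Sorption retards both mechanisms: v_R = v/R = 0.01790 m/day, D_R = D/R = 0.001076 m²/day.
v_R·t = 0.01790 × 121 = 2.1659 m; 2√(D_R t) = 0.7217 m; argument = (1.47 − 2.1659)/0.7217 = -0.9643.
C = C₀ × ½·erfc(-0.9643) = 9.53 × 0.9137 = 8.71 mg/L.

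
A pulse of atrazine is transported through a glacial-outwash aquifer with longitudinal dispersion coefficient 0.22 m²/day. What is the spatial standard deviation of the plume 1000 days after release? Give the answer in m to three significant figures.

Dispersive spreading gives a Gaussian with σ² = 2Dt; advection only shifts the center.
σ = √(2 × 0.22 × 1000) = 21.0 m.

21.0 m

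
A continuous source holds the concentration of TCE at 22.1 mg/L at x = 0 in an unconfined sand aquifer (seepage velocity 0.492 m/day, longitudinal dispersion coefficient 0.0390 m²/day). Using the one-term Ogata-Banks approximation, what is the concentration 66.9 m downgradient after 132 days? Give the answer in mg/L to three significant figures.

For a continuous step input, C/C₀ ≈ ½·erfc((x−vt)/(2√(Dt))).
vt = 0.492 × 132 = 64.944 m and 2√(Dt) = 2√(0.0390 × 132) = 4.538 m.
Argument (x−vt)/(2√(Dt)) = (66.9 − 64.944)/4.538 = 0.4310; ½·erfc(0.4310) = 0.2711.
C = 22.1 × 0.2711 = 5.99 mg/L.

5.99 mg/L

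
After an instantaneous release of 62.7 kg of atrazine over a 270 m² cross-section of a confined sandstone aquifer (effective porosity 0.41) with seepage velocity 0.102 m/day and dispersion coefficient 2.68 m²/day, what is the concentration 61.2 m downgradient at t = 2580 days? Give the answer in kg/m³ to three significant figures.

0.000440 kg/m³

For an instantaneous plane source, C(x,t) = M/(n_e·A·√(4πDt)) · exp(−(x−vt)²/(4Dt)), with n_e·A the pore (flow) area.
Plume center vt = 0.102 × 2580 = 263.16 m, so the well at 61.2 m is 201.96 m upgradient of the peak.
√(4πDt) = 294.8 m, giving peak height M/(n_e·A·√(4πDt)) = 62.7/(0.41 × 270 × 294.8) = 0.001921 kg/m³.
(x−vt)²/(4Dt) = (-201.96)²/(4 × 2.68 × 2580) = 1.475; exp(−1.475) = 0.2288.
C = 0.001921 × 0.2288 = 0.000440 kg/m³.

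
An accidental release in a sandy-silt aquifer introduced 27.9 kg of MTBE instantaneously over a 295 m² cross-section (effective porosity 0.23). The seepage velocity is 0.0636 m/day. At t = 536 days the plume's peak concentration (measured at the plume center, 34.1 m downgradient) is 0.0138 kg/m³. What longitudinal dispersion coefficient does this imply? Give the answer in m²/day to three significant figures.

0.132 m²/day

At the plume center C_max = M/(n_e·A·√(4πDt)), so D = M²/(4πt·(n_e·A·C_max)²).
n_e·A·C_max = 0.23 × 295 × 0.0138 = 0.9363 kg/m.
D = 27.9²/(4π × 536 × 0.9363²) = 0.132 m²/day.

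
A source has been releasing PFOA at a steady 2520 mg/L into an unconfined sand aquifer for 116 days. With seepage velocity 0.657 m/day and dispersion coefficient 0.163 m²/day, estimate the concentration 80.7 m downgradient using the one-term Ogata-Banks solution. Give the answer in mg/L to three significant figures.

587 mg/L

For a continuous step input, C/C₀ ≈ ½·erfc((x−vt)/(2√(Dt))).
vt = 0.657 × 116 = 76.212 m and 2√(Dt) = 2√(0.163 × 116) = 8.697 m.
Argument (x−vt)/(2√(Dt)) = (80.7 − 76.212)/8.697 = 0.5160; ½·erfc(0.5160) = 0.2328.
C = 2520 × 0.2328 = 587 mg/L.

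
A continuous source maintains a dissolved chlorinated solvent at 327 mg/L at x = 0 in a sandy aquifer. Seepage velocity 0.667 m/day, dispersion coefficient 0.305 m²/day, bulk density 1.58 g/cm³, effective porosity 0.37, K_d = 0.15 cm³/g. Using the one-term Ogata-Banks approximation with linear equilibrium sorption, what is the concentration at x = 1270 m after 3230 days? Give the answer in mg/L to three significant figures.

Retardation factor R = 1 + ρ_b·K_d/n = 1 + 1.58 × 0.15/0.37 = 1.641.
Sorption retards both mechanisms: v_R = v/R = 0.4065 m/day, D_R = D/R = 0.1859 m²/day.
v_R·t = 0.4065 × 3230 = 1312.995 m; 2√(D_R t) = 49.01 m; argument = (1270 − 1312.995)/49.01 = -0.8773.
C = C₀ × ½·erfc(-0.8773) = 327 × 0.8926 = 292 mg/L.

292 mg/L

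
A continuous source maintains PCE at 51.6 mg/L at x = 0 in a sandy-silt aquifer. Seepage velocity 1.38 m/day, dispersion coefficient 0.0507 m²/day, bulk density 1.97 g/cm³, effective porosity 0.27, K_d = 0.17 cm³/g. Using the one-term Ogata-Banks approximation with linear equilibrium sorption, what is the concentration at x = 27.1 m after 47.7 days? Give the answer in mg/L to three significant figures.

48.5 mg/L

Retardation factor R = 1 + ρ_b·K_d/n = 1 + 1.97 × 0.17/0.27 = 2.240.
Sorption retards both mechanisms: v_R = v/R = 0.6161 m/day, D_R = D/R = 0.02263 m²/day.
v_R·t = 0.6161 × 47.7 = 29.38797 m; 2√(D_R t) = 2.078 m; argument = (27.1 − 29.38797)/2.078 = -1.101.
C = C₀ × ½·erfc(-1.101) = 51.6 × 0.9403 = 48.5 mg/L.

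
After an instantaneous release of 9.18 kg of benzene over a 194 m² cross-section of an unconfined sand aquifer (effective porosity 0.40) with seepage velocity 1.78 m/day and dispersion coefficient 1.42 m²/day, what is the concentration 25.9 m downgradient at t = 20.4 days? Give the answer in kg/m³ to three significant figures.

0.00243 kg/m³

For an instantaneous plane source, C(x,t) = M/(n_e·A·√(4πDt)) · exp(−(x−vt)²/(4Dt)), with n_e·A the pore (flow) area.
Plume center vt = 1.78 × 20.4 = 36.312 m, so the well at 25.9 m is 10.412 m upgradient of the peak.
√(4πDt) = 19.08 m, giving peak height M/(n_e·A·√(4πDt)) = 9.18/(0.40 × 194 × 19.08) = 0.006200 kg/m³.
(x−vt)²/(4Dt) = (-10.412)²/(4 × 1.42 × 20.4) = 0.9356; exp(−0.9356) = 0.3924.
C = 0.006200 × 0.3924 = 0.00243 kg/m³.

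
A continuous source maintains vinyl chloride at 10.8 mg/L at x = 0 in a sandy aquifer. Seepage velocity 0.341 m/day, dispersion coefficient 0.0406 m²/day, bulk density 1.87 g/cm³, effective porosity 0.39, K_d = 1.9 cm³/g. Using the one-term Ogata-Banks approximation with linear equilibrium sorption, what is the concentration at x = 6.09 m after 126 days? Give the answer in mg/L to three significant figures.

0.364 mg/L

Retardation factor R = 1 + ρ_b·K_d/n = 1 + 1.87 × 1.9/0.39 = 10.11.
Sorption retards both mechanisms: v_R = v/R = 0.03373 m/day, D_R = D/R = 0.004016 m²/day.
v_R·t = 0.03373 × 126 = 4.24998 m; 2√(D_R t) = 1.423 m; argument = (6.09 − 4.24998)/1.423 = 1.293.
C = C₀ × ½·erfc(1.293) = 10.8 × 0.03373 = 0.364 mg/L.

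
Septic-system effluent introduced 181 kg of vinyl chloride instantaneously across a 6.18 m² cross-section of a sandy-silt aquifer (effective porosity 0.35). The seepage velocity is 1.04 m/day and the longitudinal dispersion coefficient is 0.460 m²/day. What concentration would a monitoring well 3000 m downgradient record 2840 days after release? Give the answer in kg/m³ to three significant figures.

0.433 kg/m³

For an instantaneous plane source, C(x,t) = M/(n_e·A·√(4πDt)) · exp(−(x−vt)²/(4Dt)), with n_e·A the pore (flow) area.
Plume center vt = 1.04 × 2840 = 2953.6 m, so the well at 3000 m is 46.4 m downgradient of the peak.
√(4πDt) = 128.1 m, giving peak height M/(n_e·A·√(4πDt)) = 181/(0.35 × 6.18 × 128.1) = 0.6532 kg/m³.
(x−vt)²/(4Dt) = (46.4)²/(4 × 0.460 × 2840) = 0.4120; exp(−0.4120) = 0.6623.
C = 0.6532 × 0.6623 = 0.433 kg/m³.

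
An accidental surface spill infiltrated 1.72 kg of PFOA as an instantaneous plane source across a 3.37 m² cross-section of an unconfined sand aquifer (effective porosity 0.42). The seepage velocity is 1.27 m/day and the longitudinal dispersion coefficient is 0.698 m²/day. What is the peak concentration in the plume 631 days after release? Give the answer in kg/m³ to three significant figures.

0.0163 kg/m³

The peak of an instantaneous 1D plume sits at x = vt; there the Gaussian factor is 1 and C_max = M/(n_e·A·√(4πDt)), where n_e·A is the pore area the mass is dissolved in.
√(4πDt) = √(4π × 0.698 × 631) = 74.40 m, so C_max = 1.72/(0.42 × 3.37 × 74.40) = 0.0163 kg/m³.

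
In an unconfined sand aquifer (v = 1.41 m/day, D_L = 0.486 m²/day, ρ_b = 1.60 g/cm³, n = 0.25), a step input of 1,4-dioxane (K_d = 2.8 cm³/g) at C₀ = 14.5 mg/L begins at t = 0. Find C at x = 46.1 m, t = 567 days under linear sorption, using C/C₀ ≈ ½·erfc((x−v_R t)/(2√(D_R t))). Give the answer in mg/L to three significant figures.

3.45 mg/L

Retardation factor R = 1 + ρ_b·K_d/n = 1 + 1.60 × 2.8/0.25 = 18.92.
Sorption retards both mechanisms: v_R = v/R = 0.07452 m/day, D_R = D/R = 0.02569 m²/day.
v_R·t = 0.07452 × 567 = 42.25284 m; 2√(D_R t) = 7.633 m; argument = (46.1 − 42.25284)/7.633 = 0.5040.
C = C₀ × ½·erfc(0.5040) = 14.5 × 0.2380 = 3.45 mg/L.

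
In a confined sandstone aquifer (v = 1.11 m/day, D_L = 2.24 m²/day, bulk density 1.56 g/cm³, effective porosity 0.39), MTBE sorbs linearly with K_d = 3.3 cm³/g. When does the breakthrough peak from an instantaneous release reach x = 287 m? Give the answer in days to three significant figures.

3650 days

Retardation factor R = 1 + ρ_b·K_d/n = 1 + 1.56 × 3.3/0.39 = 14.20.
Sorption retards both mechanisms: v_R = v/R = 0.07817 m/day, D_R = D/R = 0.1577 m²/day.
Peak time from v_R²t² + 2D_R t − x² = 0: t = (√(D_R² + v_R²x²) − D_R)/v_R².
√(D_R² + v_R²x²) = √(0.1577² + 0.07817² × 287²) = 22.44; v_R² = 0.006111.
t = (22.44 − 0.1577)/0.006111 = 3650 days.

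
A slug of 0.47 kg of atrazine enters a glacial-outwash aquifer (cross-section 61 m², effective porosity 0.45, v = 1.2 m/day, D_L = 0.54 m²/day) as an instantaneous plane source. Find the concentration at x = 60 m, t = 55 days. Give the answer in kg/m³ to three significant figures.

For an instantaneous plane source, C(x,t) = M/(n_e·A·√(4πDt)) · exp(−(x−vt)²/(4Dt)), with n_e·A the pore (flow) area.
Plume center vt = 1.2 × 55 = 66 m, so the well at 60 m is 6 m upgradient of the peak.
√(4πDt) = 19.32 m, giving peak height M/(n_e·A·√(4πDt)) = 0.47/(0.45 × 61 × 19.32) = 0.0008862 kg/m³.
(x−vt)²/(4Dt) = (-6)²/(4 × 0.54 × 55) = 0.3030; exp(−0.3030) = 0.7386.
C = 0.0008862 × 0.7386 = 0.000655 kg/m³.

0.000655 kg/m³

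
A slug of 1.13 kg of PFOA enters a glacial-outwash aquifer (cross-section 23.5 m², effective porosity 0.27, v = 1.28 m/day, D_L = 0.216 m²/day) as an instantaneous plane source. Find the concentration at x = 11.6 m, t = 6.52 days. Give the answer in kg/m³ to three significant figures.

0.00646 kg/m³

For an instantaneous plane source, C(x,t) = M/(n_e·A·√(4πDt)) · exp(−(x−vt)²/(4Dt)), with n_e·A the pore (flow) area.
Plume center vt = 1.28 × 6.52 = 8.3456 m, so the well at 11.6 m is 3.2544 m downgradient of the peak.
√(4πDt) = 4.207 m, giving peak height M/(n_e·A·√(4πDt)) = 1.13/(0.27 × 23.5 × 4.207) = 0.04233 kg/m³.
(x−vt)²/(4Dt) = (3.2544)²/(4 × 0.216 × 6.52) = 1.880; exp(−1.880) = 0.1526.
C = 0.04233 × 0.1526 = 0.00646 kg/m³.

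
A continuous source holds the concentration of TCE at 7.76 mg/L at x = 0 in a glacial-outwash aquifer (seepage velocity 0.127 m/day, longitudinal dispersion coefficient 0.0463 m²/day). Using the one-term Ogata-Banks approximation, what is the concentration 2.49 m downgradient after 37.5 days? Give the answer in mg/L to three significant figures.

6.90 mg/L

For a continuous step input, C/C₀ ≈ ½·erfc((x−vt)/(2√(Dt))).
vt = 0.127 × 37.5 = 4.7625 m and 2√(Dt) = 2√(0.0463 × 37.5) = 2.635 m.
Argument (x−vt)/(2√(Dt)) = (2.49 − 4.7625)/2.635 = -0.8624; ½·erfc(-0.8624) = 0.8887.
C = 7.76 × 0.8887 = 6.90 mg/L.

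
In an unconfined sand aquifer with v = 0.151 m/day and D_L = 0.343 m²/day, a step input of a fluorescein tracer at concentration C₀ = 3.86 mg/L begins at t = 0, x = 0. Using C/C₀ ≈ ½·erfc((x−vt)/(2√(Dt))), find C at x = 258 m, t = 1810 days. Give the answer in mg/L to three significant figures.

2.58 mg/L

For a continuous step input, C/C₀ ≈ ½·erfc((x−vt)/(2√(Dt))).
vt = 0.151 × 1810 = 273.31 m and 2√(Dt) = 2√(0.343 × 1810) = 49.83 m.
Argument (x−vt)/(2√(Dt)) = (258 − 273.31)/49.83 = -0.3072; ½·erfc(-0.3072) = 0.6680.
C = 3.86 × 0.6680 = 2.58 mg/L.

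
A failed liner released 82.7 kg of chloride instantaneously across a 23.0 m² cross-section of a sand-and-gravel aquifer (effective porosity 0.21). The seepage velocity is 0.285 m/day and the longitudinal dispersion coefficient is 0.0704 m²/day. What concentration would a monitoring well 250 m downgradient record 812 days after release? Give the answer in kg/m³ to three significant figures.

For an instantaneous plane source, C(x,t) = M/(n_e·A·√(4πDt)) · exp(−(x−vt)²/(4Dt)), with n_e·A the pore (flow) area.
Plume center vt = 0.285 × 812 = 231.42 m, so the well at 250 m is 18.58 m downgradient of the peak.
√(4πDt) = 26.80 m, giving peak height M/(n_e·A·√(4πDt)) = 82.7/(0.21 × 23.0 × 26.80) = 0.6389 kg/m³.
(x−vt)²/(4Dt) = (18.58)²/(4 × 0.0704 × 812) = 1.510; exp(−1.510) = 0.2209.
C = 0.6389 × 0.2209 = 0.141 kg/m³.

0.141 kg/m³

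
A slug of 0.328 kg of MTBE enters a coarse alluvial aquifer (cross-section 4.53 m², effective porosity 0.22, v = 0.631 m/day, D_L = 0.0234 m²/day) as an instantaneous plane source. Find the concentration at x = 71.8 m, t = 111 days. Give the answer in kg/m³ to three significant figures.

0.0428 kg/m³

For an instantaneous plane source, C(x,t) = M/(n_e·A·√(4πDt)) · exp(−(x−vt)²/(4Dt)), with n_e·A the pore (flow) area.
Plume center vt = 0.631 × 111 = 70.041 m, so the well at 71.8 m is 1.759 m downgradient of the peak.
√(4πDt) = 5.713 m, giving peak height M/(n_e·A·√(4πDt)) = 0.328/(0.22 × 4.53 × 5.713) = 0.05761 kg/m³.
(x−vt)²/(4Dt) = (1.759)²/(4 × 0.0234 × 111) = 0.2978; exp(−0.2978) = 0.7424.
C = 0.05761 × 0.7424 = 0.0428 kg/m³.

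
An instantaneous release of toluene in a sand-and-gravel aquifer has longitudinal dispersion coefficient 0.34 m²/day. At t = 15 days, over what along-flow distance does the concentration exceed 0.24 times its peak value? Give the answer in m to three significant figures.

10.8 m

The plume is Gaussian with σ = √(2Dt) = √(2 × 0.34 × 15) = 3.194 m.
C/C_peak = exp(−Δx²/(2σ²)) = 0.24 ⇒ Δx = σ·√(−2 ln 0.24) = 3.194 × 1.689 = 5.395 m.
Width = 2Δx = 10.8 m.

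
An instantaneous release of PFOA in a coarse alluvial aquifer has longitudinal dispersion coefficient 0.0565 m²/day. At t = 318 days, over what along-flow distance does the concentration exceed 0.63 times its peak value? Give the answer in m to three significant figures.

11.5 m

The plume is Gaussian with σ = √(2Dt) = √(2 × 0.0565 × 318) = 5.994 m.
C/C_peak = exp(−Δx²/(2σ²)) = 0.63 ⇒ Δx = σ·√(−2 ln 0.63) = 5.994 × 0.9613 = 5.762 m.
Width = 2Δx = 11.5 m.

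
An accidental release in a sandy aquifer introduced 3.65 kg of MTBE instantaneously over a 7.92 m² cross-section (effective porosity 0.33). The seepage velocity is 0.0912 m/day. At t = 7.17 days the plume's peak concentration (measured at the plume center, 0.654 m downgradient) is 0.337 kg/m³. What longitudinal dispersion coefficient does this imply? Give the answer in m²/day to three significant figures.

At the plume center C_max = M/(n_e·A·√(4πDt)), so D = M²/(4πt·(n_e·A·C_max)²).
n_e·A·C_max = 0.33 × 7.92 × 0.337 = 0.8808 kg/m.
D = 3.65²/(4π × 7.17 × 0.8808²) = 0.191 m²/day.

0.191 m²/day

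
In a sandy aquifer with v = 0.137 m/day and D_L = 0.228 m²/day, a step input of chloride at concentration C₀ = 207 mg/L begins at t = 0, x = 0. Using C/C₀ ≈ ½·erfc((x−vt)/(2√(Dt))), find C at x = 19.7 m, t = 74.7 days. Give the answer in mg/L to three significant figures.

For a continuous step input, C/C₀ ≈ ½·erfc((x−vt)/(2√(Dt))).
vt = 0.137 × 74.7 = 10.2339 m and 2√(Dt) = 2√(0.228 × 74.7) = 8.254 m.
Argument (x−vt)/(2√(Dt)) = (19.7 − 10.2339)/8.254 = 1.147; ½·erfc(1.147) = 0.05239.
C = 207 × 0.05239 = 10.8 mg/L.

10.8 mg/L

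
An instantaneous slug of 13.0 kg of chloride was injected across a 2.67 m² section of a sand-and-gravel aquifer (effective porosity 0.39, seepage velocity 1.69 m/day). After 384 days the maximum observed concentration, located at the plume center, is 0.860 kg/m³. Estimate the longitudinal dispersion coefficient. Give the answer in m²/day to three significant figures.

0.0437 m²/day

At the plume center C_max = M/(n_e·A·√(4πDt)), so D = M²/(4πt·(n_e·A·C_max)²).
n_e·A·C_max = 0.39 × 2.67 × 0.860 = 0.8955 kg/m.
D = 13.0²/(4π × 384 × 0.8955²) = 0.0437 m²/day.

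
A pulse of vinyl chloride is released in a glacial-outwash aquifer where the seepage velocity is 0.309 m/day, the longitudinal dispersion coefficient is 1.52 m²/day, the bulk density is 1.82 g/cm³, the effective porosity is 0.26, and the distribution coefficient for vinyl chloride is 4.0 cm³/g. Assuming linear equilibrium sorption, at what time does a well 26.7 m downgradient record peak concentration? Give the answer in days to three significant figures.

Retardation factor R = 1 + ρ_b·K_d/n = 1 + 1.82 × 4.0/0.26 = 29.00.
Sorption retards both mechanisms: v_R = v/R = 0.01066 m/day, D_R = D/R = 0.05241 m²/day.
Peak time from v_R²t² + 2D_R t − x² = 0: t = (√(D_R² + v_R²x²) − D_R)/v_R².
√(D_R² + v_R²x²) = √(0.05241² + 0.01066² × 26.7²) = 0.2894; v_R² = 0.0001136.
t = (0.2894 − 0.05241)/0.0001136 = 2090 days.

2090 days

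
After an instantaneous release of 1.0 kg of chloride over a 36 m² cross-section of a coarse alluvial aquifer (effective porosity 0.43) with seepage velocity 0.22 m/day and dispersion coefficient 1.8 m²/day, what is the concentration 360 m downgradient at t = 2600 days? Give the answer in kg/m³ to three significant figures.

2.41e-05 kg/m³

For an instantaneous plane source, C(x,t) = M/(n_e·A·√(4πDt)) · exp(−(x−vt)²/(4Dt)), with n_e·A the pore (flow) area.
Plume center vt = 0.22 × 2600 = 572 m, so the well at 360 m is 212 m upgradient of the peak.
√(4πDt) = 242.5 m, giving peak height M/(n_e·A·√(4πDt)) = 1.0/(0.43 × 36 × 242.5) = 0.0002664 kg/m³.
(x−vt)²/(4Dt) = (-212)²/(4 × 1.8 × 2600) = 2.401; exp(−2.401) = 0.09063.
C = 0.0002664 × 0.09063 = 2.41e-05 kg/m³.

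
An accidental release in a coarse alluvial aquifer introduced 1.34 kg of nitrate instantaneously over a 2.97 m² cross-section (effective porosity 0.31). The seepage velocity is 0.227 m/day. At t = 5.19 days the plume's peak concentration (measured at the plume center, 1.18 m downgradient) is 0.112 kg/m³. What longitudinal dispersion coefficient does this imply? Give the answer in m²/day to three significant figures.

At the plume center C_max = M/(n_e·A·√(4πDt)), so D = M²/(4πt·(n_e·A·C_max)²).
n_e·A·C_max = 0.31 × 2.97 × 0.112 = 0.1031 kg/m.
D = 1.34²/(4π × 5.19 × 0.1031²) = 2.59 m²/day.

2.59 m²/day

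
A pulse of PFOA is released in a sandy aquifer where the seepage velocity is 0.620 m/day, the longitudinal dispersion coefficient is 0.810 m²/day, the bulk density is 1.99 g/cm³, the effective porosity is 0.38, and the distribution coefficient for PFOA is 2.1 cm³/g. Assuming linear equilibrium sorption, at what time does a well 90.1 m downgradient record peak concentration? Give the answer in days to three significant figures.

Retardation factor R = 1 + ρ_b·K_d/n = 1 + 1.99 × 2.1/0.38 = 12.00.
Sorption retards both mechanisms: v_R = v/R = 0.05167 m/day, D_R = D/R = 0.06750 m²/day.
Peak time from v_R²t² + 2D_R t − x² = 0: t = (√(D_R² + v_R²x²) − D_R)/v_R².
√(D_R² + v_R²x²) = √(0.06750² + 0.05167² × 90.1²) = 4.656; v_R² = 0.002670.
t = (4.656 − 0.06750)/0.002670 = 1720 days.

1720 days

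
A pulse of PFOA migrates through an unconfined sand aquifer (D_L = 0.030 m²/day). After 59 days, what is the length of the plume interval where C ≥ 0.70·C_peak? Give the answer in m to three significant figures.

3.18 m

The plume is Gaussian with σ = √(2Dt) = √(2 × 0.030 × 59) = 1.881 m.
C/C_peak = exp(−Δx²/(2σ²)) = 0.70 ⇒ Δx = σ·√(−2 ln 0.70) = 1.881 × 0.8446 = 1.589 m.
Width = 2Δx = 3.18 m.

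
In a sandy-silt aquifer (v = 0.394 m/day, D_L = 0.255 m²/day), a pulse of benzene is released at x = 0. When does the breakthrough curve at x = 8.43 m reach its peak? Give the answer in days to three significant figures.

For the 1D instantaneous-source solution, setting ∂C/∂t = 0 at fixed x gives v²t² + 2Dt − x² = 0, so t = (√(D² + v²x²) − D)/v².
√(D² + v²x²) = √(0.255² + 0.394² × 8.43²) = 3.331; v² = 0.155236.
t = (3.331 − 0.255)/0.155236 = 19.8 days (vs. the pure-advection estimate x/v = 21.4 d).

19.8 days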